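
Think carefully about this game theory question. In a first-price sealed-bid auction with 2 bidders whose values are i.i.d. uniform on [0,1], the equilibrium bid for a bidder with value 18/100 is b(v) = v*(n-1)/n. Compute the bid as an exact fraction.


Step 1: The symmetric BNE bidding function is b(v) = v * (n-1) / n
Step 2: Substitute v = 9/50 and n = 2
Step 3: b = 9/50 * 1/2
Step 4: b = 9/100

9/100


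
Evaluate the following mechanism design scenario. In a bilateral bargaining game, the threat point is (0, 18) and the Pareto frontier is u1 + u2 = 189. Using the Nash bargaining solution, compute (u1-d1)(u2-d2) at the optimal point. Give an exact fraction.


Step 1: The Nash solution splits surplus symmetrically above the disagreement point
Step 2: u1 = (total + d1 - d2)/2 = (189 + 0 - 18)/2 = 171/2
Step 3: u2 = (total - d1 + d2)/2 = (189 - 0 + 18)/2 = 207/2
Step 4: Nash product = (171/2 - 0) * (207/2 - 18)
Step 5: = 171/2 * 171/2 = 29241/4

29241/4


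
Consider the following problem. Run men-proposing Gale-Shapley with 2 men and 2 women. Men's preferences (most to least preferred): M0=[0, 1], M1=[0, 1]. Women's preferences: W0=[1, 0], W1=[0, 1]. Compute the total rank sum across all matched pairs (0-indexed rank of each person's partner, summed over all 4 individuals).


Step 1: Run Gale-Shapley (men propose, women hold best offer):
  M0 proposes to W0; she accepts
  M1 proposes to W0; she switches from M0
  M0 proposes to W1; she accepts
Step 2: Final matching: W0-M1, W1-M0
Step 3: 0-indexed ranks (man's rank of his match, then woman's): 0 + 0 + 1 + 0
Step 4: Total rank sum = 1

1


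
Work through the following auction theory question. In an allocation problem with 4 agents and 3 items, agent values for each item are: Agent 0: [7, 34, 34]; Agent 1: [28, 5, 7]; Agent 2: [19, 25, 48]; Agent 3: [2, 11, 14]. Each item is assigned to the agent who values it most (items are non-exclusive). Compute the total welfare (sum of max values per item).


Step 1: For each item, find the maximum value among all agents.
Step 2: Item 0 -> Agent 1 (value 28)
Step 3: Item 1 -> Agent 0 (value 34)
Step 4: Item 2 -> Agent 2 (value 48)
Step 5: Total welfare = 28 + 34 + 48 = 110

110


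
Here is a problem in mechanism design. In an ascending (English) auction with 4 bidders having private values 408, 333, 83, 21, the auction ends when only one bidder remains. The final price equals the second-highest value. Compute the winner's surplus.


Step 1: Identify the highest value: 408
Step 2: Identify the second-highest value: 333
Step 3: The final price = second-highest value = 333
Step 4: Surplus = 408 - 333 = 75

75


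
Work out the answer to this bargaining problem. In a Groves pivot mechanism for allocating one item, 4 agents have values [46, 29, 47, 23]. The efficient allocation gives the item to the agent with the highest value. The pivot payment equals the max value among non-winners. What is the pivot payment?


Step 1: The efficient winner is agent 2 with value 47
Step 2: Other agents' values: [46, 29, 23]
Step 3: Pivot payment = max(others) = 46
Step 4: The winner pays 46

46


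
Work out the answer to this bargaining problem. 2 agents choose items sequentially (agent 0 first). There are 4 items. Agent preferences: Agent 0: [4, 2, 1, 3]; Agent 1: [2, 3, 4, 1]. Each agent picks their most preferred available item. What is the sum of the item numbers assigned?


Step 1: Agent 0 picks item 4
Step 2: Agent 1 picks item 2
Step 3: Sum = 4 + 2 = 6

6


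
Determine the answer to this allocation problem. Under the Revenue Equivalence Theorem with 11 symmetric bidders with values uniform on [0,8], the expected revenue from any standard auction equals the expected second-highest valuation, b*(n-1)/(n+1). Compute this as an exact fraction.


Step 1: By Revenue Equivalence, expected revenue = b*(n-1)/(n+1)
Step 2: Substituting n = 11, b = 8
Step 3: Revenue = 8*(11-1)/(11+1) = 8*10/12
Step 4: Revenue = 80/12 = 20/3

20/3


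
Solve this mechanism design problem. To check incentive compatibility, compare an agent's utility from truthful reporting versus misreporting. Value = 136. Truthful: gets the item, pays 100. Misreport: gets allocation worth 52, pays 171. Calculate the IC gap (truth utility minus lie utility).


Step 1: U(truth) = value - payment = 136 - 100 = 36
Step 2: U(lie) = allocation - payment = 52 - 171 = -119
Step 3: IC gap = 36 - (-119) = 155

155


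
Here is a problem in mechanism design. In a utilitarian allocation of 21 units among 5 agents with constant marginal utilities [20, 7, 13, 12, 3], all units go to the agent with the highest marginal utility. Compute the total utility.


Step 1: The marginal utilities are [20, 7, 13, 12, 3]
Step 2: The highest marginal utility is 20
Step 3: All 21 units go to that agent
Step 4: Total utility = 20 * 21 = 420

420


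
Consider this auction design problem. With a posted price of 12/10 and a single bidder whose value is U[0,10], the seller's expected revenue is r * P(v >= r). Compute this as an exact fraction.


Step 1: Posted price r = 6/5, value support [0,10]
Step 2: P(v >= r) = (10 - 6/5)/10 = 22/25
Step 3: Expected revenue = r * P(v >= r) = 6/5 * 22/25
Step 4: Revenue = 132/125

132/125


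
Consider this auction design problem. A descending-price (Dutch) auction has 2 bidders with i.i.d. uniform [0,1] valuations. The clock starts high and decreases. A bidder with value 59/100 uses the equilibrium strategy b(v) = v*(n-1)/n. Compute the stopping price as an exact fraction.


Step 1: Dutch auctions are strategically equivalent to first-price auctions
Step 2: The equilibrium bid is b(v) = v*(n-1)/n
Step 3: b = 59/100 * 1/2
Step 4: b = 59/200

59/200


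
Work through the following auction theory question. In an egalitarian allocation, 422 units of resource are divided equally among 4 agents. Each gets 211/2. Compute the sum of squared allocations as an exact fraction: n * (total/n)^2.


Step 1: Each agent's share = 422/4 = 211/2
Step 2: Square of each share = (211/2)^2 = 44521/4
Step 3: Sum of squares = 4 * 44521/4 = 44521

44521


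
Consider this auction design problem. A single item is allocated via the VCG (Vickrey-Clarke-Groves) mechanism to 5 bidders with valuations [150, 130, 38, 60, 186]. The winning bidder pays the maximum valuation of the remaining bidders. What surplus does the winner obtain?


Step 1: The winner is the agent with the highest value: agent 4 with value 186
Step 2: Values of other agents: [150, 130, 38, 60]
Step 3: VCG payment = max of others' values = 150
Step 4: Surplus = 186 - 150 = 36

36


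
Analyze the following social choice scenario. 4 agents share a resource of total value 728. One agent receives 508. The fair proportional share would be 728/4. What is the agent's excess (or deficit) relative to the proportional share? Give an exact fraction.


Step 1: Proportional share = 728/4 = 182
Step 2: Agent's actual allocation = 508
Step 3: Excess = 508 - 182 = 326

326


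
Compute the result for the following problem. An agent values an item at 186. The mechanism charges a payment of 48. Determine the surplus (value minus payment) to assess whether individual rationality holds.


Step 1: Surplus = value - payment = 186 - 48 = 138
Step 2: IR is satisfied (surplus >= 0)

138


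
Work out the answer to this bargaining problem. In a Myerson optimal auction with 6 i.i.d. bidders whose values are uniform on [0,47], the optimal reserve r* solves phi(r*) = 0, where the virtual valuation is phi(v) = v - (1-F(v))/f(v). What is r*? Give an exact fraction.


Step 1: For U[0,47], F(v) = v/47 and f(v) = 1/47
Step 2: phi(v) = v - (1 - v/47)/(1/47) = v - (47 - v) = 2v - 47
Step 3: Set phi(r*) = 0: 2r* - 47 = 0
Step 4: r* = 47/2 (the number of bidders n = 6 does not enter)

47/2


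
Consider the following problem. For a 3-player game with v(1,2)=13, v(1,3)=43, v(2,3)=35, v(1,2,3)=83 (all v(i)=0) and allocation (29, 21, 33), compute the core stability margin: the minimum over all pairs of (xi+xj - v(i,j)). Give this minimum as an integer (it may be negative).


Step 1: Slack for coalition (1,2): x1+x2 - v12 = 50 - 13 = 37
Step 2: Slack for coalition (1,3): x1+x3 - v13 = 62 - 43 = 19
Step 3: Slack for coalition (2,3): x2+x3 - v23 = 54 - 35 = 19
Step 4: Minimum slack = min(37, 19, 19) = 19, attained by (1,3) and (2,3); no pair can gain by deviating, so the allocation is in the core

19


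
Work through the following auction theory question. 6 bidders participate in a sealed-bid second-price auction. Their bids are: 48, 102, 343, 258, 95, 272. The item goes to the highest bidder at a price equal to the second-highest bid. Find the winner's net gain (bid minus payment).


Step 1: Sort bids in descending order: 343, 272, 258, 102, 95, 48
Step 2: The winning bid is the highest: 343
Step 3: The payment equals the second-highest bid: 272
Step 4: Surplus = winner's bid - payment = 343 - 272 = 71

71


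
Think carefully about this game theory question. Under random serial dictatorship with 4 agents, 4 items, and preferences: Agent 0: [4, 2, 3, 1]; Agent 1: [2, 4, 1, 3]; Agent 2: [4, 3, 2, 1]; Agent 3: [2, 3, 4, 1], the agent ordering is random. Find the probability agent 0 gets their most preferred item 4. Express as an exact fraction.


Step 1: Agent 0 wants item 4
Step 2: There are 24 possible orderings of agents
Step 3: In 11 orderings, agent 0 gets item 4
Step 4: Probability = 11/24

11/24


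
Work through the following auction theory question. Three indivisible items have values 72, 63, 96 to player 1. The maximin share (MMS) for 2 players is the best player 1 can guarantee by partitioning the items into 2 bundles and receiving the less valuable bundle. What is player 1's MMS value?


Step 1: Item values = 72, 63, 96
Step 2: Enumerate all 2-bundle partitions and take the smaller bundle:
  Partition 1: {72} vs {63,96} -> bundles 72, 159; min = 72
  Partition 2: {63} vs {72,96} -> bundles 63, 168; min = 63
  Partition 3: {96} vs {72,63} -> bundles 96, 135; min = 96
Step 3: MMS = max(72, 63, 96) = 96

96


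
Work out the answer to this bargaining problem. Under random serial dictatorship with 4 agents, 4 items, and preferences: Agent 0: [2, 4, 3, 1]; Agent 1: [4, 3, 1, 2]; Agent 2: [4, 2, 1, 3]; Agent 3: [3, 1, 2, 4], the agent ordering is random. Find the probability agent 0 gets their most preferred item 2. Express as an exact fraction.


Step 1: Agent 0 wants item 2
Step 2: There are 24 possible orderings of agents
Step 3: In 20 orderings, agent 0 gets item 2
Step 4: Probability = 20/24 = 5/6

5/6


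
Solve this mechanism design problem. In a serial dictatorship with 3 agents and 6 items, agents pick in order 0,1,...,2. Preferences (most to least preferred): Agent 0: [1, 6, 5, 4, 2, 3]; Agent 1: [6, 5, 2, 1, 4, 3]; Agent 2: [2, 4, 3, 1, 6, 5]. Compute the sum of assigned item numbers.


Step 1: Agent 0 picks item 1
Step 2: Agent 1 picks item 6
Step 3: Agent 2 picks item 2
Step 4: Sum = 1 + 6 + 2 = 9

9


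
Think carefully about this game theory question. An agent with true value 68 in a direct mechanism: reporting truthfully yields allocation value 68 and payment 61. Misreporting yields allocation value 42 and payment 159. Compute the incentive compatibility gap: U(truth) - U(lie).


Step 1: U(truth) = value - payment = 68 - 61 = 7
Step 2: U(lie) = allocation - payment = 42 - 159 = -117
Step 3: IC gap = 7 - (-117) = 124

124


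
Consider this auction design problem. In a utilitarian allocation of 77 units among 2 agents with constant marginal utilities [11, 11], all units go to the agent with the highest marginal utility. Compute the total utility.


Step 1: The marginal utilities are [11, 11]
Step 2: The highest marginal utility is 11
Step 3: All 77 units go to that agent
Step 4: Total utility = 11 * 77 = 847

847


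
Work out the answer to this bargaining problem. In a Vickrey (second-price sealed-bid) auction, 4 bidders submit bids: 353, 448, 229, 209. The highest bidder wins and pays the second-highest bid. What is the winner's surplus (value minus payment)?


Step 1: Sort bids in descending order: 448, 353, 229, 209
Step 2: The winning bid is the highest: 448
Step 3: The payment equals the second-highest bid: 353
Step 4: Surplus = winner's bid - payment = 448 - 353 = 95

95


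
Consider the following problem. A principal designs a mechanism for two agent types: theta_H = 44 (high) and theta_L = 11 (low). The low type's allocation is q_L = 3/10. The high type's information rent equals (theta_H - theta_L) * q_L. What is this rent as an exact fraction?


Step 1: theta_H - theta_L = 44 - 11 = 33
Step 2: Information rent = (theta_H - theta_L) * q_L
Step 3: = 33 * 3/10
Step 4: = 99/10

99/10


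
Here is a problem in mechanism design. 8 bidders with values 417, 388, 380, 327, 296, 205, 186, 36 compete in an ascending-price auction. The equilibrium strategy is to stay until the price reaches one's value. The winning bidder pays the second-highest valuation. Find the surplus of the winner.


Step 1: Identify the highest value: 417
Step 2: Identify the second-highest value: 388
Step 3: The final price = second-highest value = 388
Step 4: Surplus = 417 - 388 = 29

29


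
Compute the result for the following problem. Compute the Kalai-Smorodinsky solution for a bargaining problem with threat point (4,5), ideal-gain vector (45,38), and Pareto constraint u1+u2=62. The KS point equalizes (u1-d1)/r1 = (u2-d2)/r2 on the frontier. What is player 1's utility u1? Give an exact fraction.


Step 1: At the KS point, (u1-d1)/r1 = (u2-d2)/r2 = t and u1+u2 = 62
Step 2: u1 = d1 + r1*t and u2 = d2 + r2*t, so (d1 + r1*t) + (d2 + r2*t) = 62
Step 3: t = (62 - 4 - 5)/(45 + 38) = 53/83
Step 4: u1 = d1 + r1*t = 4 + 45 * 53/83 = 2717/83
Step 5: (Check: u2 = d2 + r2*t = 2429/83; u1+u2 = 2717/83 + 2429/83 = 62, on the frontier.)

2717/83


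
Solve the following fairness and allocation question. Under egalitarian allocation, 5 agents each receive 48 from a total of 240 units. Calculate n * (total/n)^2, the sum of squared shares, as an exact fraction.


Step 1: Each agent's share = 240/5 = 48
Step 2: Square of each share = (48)^2 = 2304
Step 3: Sum of squares = 5 * 2304 = 11520

11520


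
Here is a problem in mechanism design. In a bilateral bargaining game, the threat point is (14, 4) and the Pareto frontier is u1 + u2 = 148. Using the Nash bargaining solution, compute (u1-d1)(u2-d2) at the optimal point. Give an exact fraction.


Step 1: The Nash solution splits surplus symmetrically above the disagreement point
Step 2: u1 = (total + d1 - d2)/2 = (148 + 14 - 4)/2 = 79
Step 3: u2 = (total - d1 + d2)/2 = (148 - 14 + 4)/2 = 69
Step 4: Nash product = (79 - 14) * (69 - 4)
Step 5: = 65 * 65 = 4225

4225


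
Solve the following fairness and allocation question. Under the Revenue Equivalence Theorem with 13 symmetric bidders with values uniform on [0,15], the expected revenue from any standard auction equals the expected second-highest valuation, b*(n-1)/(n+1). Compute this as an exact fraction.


Step 1: By Revenue Equivalence, expected revenue = b*(n-1)/(n+1)
Step 2: Substituting n = 13, b = 15
Step 3: Revenue = 15*(13-1)/(13+1) = 15*12/14
Step 4: Revenue = 180/14 = 90/7

90/7


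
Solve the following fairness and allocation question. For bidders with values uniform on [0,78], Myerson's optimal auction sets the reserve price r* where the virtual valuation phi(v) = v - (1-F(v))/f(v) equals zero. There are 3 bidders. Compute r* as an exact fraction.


Step 1: For U[0,78], F(v) = v/78 and f(v) = 1/78
Step 2: phi(v) = v - (1 - v/78)/(1/78) = v - (78 - v) = 2v - 78
Step 3: Set phi(r*) = 0: 2r* - 78 = 0
Step 4: r* = 78/2 = 39 (the number of bidders n = 3 does not enter)

39


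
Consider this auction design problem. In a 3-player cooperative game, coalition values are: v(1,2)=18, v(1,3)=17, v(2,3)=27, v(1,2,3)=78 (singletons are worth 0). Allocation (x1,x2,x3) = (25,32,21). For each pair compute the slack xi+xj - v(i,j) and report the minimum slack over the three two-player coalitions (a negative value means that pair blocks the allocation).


Step 1: Slack for coalition (1,2): x1+x2 - v12 = 57 - 18 = 39
Step 2: Slack for coalition (1,3): x1+x3 - v13 = 46 - 17 = 29
Step 3: Slack for coalition (2,3): x2+x3 - v23 = 53 - 27 = 26
Step 4: Minimum slack = min(39, 29, 26) = 26, attained by (2,3); no pair can gain by deviating, so the allocation is in the core

26


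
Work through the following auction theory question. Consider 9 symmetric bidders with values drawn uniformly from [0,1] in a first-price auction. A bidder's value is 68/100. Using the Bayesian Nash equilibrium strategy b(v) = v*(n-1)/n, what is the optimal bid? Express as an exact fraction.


Step 1: The symmetric BNE bidding function is b(v) = v * (n-1) / n
Step 2: Substitute v = 17/25 and n = 9
Step 3: b = 17/25 * 8/9
Step 4: b = 136/225

136/225


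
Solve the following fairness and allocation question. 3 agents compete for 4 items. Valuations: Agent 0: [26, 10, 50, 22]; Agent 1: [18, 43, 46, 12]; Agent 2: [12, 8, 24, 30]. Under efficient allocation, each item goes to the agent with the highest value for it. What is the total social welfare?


Step 1: For each item, find the maximum value among all agents.
Step 2: Item 0 -> Agent 0 (value 26)
Step 3: Item 1 -> Agent 1 (value 43)
Step 4: Item 2 -> Agent 0 (value 50)
Step 5: Item 3 -> Agent 2 (value 30)
Step 6: Total welfare = 26 + 43 + 50 + 30 = 149

149


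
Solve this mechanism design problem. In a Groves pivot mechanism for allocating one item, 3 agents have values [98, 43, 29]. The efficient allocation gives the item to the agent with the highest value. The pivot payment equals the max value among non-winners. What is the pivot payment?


Step 1: The efficient winner is agent 0 with value 98
Step 2: Other agents' values: [43, 29]
Step 3: Pivot payment = max(others) = 43
Step 4: The winner pays 43

43


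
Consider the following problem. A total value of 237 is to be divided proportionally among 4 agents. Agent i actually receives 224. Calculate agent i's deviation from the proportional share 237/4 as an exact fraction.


Step 1: Proportional share = 237/4
Step 2: Agent's actual allocation = 224
Step 3: Excess = 224 - 237/4 = 659/4

659/4


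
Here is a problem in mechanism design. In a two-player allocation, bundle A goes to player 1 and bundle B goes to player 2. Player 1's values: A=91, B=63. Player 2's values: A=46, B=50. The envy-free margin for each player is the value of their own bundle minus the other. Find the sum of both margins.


Step 1: Player 1's margin = v1(A) - v1(B) = 91 - 63 = 28
Step 2: Player 2's margin = v2(B) - v2(A) = 50 - 46 = 4
Step 3: Total margin = 28 + 4 = 32

32


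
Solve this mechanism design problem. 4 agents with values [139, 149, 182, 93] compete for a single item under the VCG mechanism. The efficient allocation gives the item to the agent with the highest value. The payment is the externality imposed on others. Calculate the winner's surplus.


Step 1: The winner is the agent with the highest value: agent 2 with value 182
Step 2: Values of other agents: [139, 149, 93]
Step 3: VCG payment = max of others' values = 149
Step 4: Surplus = 182 - 149 = 33

33


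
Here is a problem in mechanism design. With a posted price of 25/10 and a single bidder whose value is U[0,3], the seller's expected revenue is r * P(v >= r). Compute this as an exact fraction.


Step 1: Posted price r = 5/2, value support [0,3]
Step 2: P(v >= r) = (3 - 5/2)/3 = 1/6
Step 3: Expected revenue = r * P(v >= r) = 5/2 * 1/6
Step 4: Revenue = 5/12

5/12


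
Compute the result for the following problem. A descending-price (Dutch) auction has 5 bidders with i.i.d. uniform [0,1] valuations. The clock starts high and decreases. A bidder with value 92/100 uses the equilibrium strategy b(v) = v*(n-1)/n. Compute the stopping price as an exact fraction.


Step 1: Dutch auctions are strategically equivalent to first-price auctions
Step 2: The equilibrium bid is b(v) = v*(n-1)/n
Step 3: b = 23/25 * 4/5
Step 4: b = 92/125

92/125


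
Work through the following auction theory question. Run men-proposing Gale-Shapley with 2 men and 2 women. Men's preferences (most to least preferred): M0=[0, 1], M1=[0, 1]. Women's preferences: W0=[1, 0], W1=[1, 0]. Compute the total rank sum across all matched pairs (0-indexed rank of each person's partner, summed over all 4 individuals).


Step 1: Run Gale-Shapley (men propose, women hold best offer):
  M0 proposes to W0; she accepts
  M1 proposes to W0; she switches from M0
  M0 proposes to W1; she accepts
Step 2: Final matching: W0-M1, W1-M0
Step 3: 0-indexed ranks (man's rank of his match, then woman's): 0 + 0 + 1 + 1
Step 4: Total rank sum = 2

2


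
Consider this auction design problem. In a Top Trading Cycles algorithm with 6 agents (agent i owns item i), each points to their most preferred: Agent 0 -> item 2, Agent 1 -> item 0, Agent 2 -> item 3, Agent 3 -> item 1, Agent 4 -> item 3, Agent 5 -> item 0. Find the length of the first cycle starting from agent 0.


Step 1: Trace the pointer graph from agent 0: 0 -> 2 -> 3 -> 1 -> 0
Step 2: A cycle is detected when we revisit agent 0
Step 3: The cycle is: 0 -> 2 -> 3 -> 1 -> 0
Step 4: Cycle length = 4

4


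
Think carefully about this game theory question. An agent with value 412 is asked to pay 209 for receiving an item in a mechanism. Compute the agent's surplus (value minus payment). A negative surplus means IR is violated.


Step 1: Surplus = value - payment = 412 - 209 = 203
Step 2: IR is satisfied (surplus >= 0)

203


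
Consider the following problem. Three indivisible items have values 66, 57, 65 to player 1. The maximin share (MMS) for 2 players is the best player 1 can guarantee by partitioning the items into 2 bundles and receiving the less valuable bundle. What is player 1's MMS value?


Step 1: Item values = 66, 57, 65
Step 2: Enumerate all 2-bundle partitions and take the smaller bundle:
  Partition 1: {66} vs {57,65} -> bundles 66, 122; min = 66
  Partition 2: {57} vs {66,65} -> bundles 57, 131; min = 57
  Partition 3: {65} vs {66,57} -> bundles 65, 123; min = 65
Step 3: MMS = max(66, 57, 65) = 66

66


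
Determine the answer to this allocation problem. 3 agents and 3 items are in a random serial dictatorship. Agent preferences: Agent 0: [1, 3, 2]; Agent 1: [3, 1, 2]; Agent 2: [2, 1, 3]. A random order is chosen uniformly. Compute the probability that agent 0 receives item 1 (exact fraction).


Step 1: Agent 0 wants item 1
Step 2: There are 6 possible orderings of agents
Step 3: In 6 orderings, agent 0 gets item 1
Step 4: Probability = 6/6 = 1

1


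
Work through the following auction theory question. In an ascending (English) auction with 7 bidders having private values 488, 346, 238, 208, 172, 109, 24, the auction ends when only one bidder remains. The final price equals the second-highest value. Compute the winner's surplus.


Step 1: Identify the highest value: 488
Step 2: Identify the second-highest value: 346
Step 3: The final price = second-highest value = 346
Step 4: Surplus = 488 - 346 = 142

142


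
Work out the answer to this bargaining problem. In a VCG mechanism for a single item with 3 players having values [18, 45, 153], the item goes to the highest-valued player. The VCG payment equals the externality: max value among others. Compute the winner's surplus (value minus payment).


Step 1: The winner is the agent with the highest value: agent 2 with value 153
Step 2: Values of other agents: [18, 45]
Step 3: VCG payment = max of others' values = 45
Step 4: Surplus = 153 - 45 = 108

108


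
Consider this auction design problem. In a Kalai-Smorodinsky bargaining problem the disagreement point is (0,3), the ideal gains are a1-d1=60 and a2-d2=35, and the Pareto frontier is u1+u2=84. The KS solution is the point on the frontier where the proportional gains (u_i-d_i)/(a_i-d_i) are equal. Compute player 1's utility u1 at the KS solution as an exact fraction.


Step 1: At the KS point, (u1-d1)/r1 = (u2-d2)/r2 = t and u1+u2 = 84
Step 2: u1 = d1 + r1*t and u2 = d2 + r2*t, so (d1 + r1*t) + (d2 + r2*t) = 84
Step 3: t = (84 - 0 - 3)/(60 + 35) = 81/95
Step 4: u1 = d1 + r1*t = 0 + 60 * 81/95 = 972/19
Step 5: (Check: u2 = d2 + r2*t = 624/19; u1+u2 = 972/19 + 624/19 = 84, on the frontier.)

972/19


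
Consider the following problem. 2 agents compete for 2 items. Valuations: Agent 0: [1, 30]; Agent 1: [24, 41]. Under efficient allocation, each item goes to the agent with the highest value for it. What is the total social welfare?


Step 1: For each item, find the maximum value among all agents.
Step 2: Item 0 -> Agent 1 (value 24)
Step 3: Item 1 -> Agent 1 (value 41)
Step 4: Total welfare = 24 + 41 = 65

65


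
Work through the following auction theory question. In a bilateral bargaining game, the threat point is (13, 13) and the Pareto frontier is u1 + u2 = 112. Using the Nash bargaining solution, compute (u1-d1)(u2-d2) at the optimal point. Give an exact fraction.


Step 1: The Nash solution splits surplus symmetrically above the disagreement point
Step 2: u1 = (total + d1 - d2)/2 = (112 + 13 - 13)/2 = 56
Step 3: u2 = (total - d1 + d2)/2 = (112 - 13 + 13)/2 = 56
Step 4: Nash product = (56 - 13) * (56 - 13)
Step 5: = 43 * 43 = 1849

1849


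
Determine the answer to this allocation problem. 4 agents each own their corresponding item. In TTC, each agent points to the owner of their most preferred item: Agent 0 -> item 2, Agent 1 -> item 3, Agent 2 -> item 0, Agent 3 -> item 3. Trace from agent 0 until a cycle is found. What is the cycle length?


Step 1: Trace the pointer graph from agent 0: 0 -> 2 -> 0
Step 2: A cycle is detected when we revisit agent 0
Step 3: The cycle is: 0 -> 2 -> 0
Step 4: Cycle length = 2

2


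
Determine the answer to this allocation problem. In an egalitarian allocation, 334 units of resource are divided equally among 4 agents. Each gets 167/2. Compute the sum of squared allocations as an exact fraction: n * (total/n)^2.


Step 1: Each agent's share = 334/4 = 167/2
Step 2: Square of each share = (167/2)^2 = 27889/4
Step 3: Sum of squares = 4 * 27889/4 = 27889

27889


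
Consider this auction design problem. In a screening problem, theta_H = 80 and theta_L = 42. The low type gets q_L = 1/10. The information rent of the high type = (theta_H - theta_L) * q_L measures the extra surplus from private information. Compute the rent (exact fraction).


Step 1: theta_H - theta_L = 80 - 42 = 38
Step 2: Information rent = (theta_H - theta_L) * q_L
Step 3: = 38 * 1/10
Step 4: = 19/5

19/5


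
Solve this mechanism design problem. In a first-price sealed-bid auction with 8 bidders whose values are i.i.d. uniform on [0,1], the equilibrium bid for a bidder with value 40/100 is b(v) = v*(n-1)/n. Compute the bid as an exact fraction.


Step 1: The symmetric BNE bidding function is b(v) = v * (n-1) / n
Step 2: Substitute v = 2/5 and n = 8
Step 3: b = 2/5 * 7/8
Step 4: b = 7/20

7/20


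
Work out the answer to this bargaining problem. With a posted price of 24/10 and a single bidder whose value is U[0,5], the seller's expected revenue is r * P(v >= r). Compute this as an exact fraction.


Step 1: Posted price r = 12/5, value support [0,5]
Step 2: P(v >= r) = (5 - 12/5)/5 = 13/25
Step 3: Expected revenue = r * P(v >= r) = 12/5 * 13/25
Step 4: Revenue = 156/125

156/125


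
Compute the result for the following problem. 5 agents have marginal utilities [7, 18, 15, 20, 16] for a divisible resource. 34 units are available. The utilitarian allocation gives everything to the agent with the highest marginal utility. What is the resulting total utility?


Step 1: The marginal utilities are [7, 18, 15, 20, 16]
Step 2: The highest marginal utility is 20
Step 3: All 34 units go to that agent
Step 4: Total utility = 20 * 34 = 680

680


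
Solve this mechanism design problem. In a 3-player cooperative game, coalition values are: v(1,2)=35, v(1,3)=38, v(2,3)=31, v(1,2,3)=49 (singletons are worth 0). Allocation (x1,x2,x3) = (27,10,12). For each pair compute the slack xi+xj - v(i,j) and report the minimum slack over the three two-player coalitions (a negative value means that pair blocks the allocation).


Step 1: Slack for coalition (1,2): x1+x2 - v12 = 37 - 35 = 2
Step 2: Slack for coalition (1,3): x1+x3 - v13 = 39 - 38 = 1
Step 3: Slack for coalition (2,3): x2+x3 - v23 = 22 - 31 = -9
Step 4: Minimum slack = min(2, 1, -9) = -9, attained by (2,3); coalition (2,3) can block (slack < 0), so the allocation is not in the core

-9


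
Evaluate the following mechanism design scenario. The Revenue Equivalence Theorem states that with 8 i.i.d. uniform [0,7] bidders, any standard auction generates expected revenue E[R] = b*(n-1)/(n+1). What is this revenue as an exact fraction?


Step 1: By Revenue Equivalence, expected revenue = b*(n-1)/(n+1)
Step 2: Substituting n = 8, b = 7
Step 3: Revenue = 7*(8-1)/(8+1) = 7*7/9
Step 4: Revenue = 49/9

49/9


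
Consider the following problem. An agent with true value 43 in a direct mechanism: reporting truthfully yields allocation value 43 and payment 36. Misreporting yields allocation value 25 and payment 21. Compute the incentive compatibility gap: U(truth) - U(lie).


Step 1: U(truth) = value - payment = 43 - 36 = 7
Step 2: U(lie) = allocation - payment = 25 - 21 = 4
Step 3: IC gap = 7 - 4 = 3

3


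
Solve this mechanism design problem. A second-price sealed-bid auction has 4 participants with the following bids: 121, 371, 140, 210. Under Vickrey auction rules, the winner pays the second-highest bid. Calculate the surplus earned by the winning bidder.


Step 1: Sort bids in descending order: 371, 210, 140, 121
Step 2: The winning bid is the highest: 371
Step 3: The payment equals the second-highest bid: 210
Step 4: Surplus = winner's bid - payment = 371 - 210 = 161

161


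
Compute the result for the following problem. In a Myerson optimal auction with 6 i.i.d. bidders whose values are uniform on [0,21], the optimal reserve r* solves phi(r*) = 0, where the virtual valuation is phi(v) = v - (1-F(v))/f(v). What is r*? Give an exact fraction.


Step 1: For U[0,21], F(v) = v/21 and f(v) = 1/21
Step 2: phi(v) = v - (1 - v/21)/(1/21) = v - (21 - v) = 2v - 21
Step 3: Set phi(r*) = 0: 2r* - 21 = 0
Step 4: r* = 21/2 (the number of bidders n = 6 does not enter)

21/2


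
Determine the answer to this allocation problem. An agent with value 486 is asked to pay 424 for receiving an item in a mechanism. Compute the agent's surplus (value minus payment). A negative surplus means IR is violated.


Step 1: Surplus = value - payment = 486 - 424 = 62
Step 2: IR is satisfied (surplus >= 0)

62


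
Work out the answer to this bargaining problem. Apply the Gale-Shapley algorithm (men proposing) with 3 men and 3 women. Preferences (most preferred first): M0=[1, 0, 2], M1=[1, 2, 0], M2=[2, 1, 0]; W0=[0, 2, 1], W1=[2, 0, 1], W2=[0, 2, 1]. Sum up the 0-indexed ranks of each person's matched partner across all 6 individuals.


Step 1: Run Gale-Shapley (men propose, women hold best offer):
  M0 proposes to W1; she accepts
  M1 proposes to W1; rejected
  M1 proposes to W2; she accepts
  M2 proposes to W2; she switches from M1
  M1 proposes to W0; she accepts
Step 2: Final matching: W0-M1, W1-M0, W2-M2
Step 3: 0-indexed ranks (man's rank of his match, then woman's): 2 + 2 + 0 + 1 + 0 + 1
Step 4: Total rank sum = 6

6


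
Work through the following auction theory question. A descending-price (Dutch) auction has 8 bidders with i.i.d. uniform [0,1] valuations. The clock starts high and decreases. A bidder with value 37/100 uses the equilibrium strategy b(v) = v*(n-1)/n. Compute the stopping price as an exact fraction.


Step 1: Dutch auctions are strategically equivalent to first-price auctions
Step 2: The equilibrium bid is b(v) = v*(n-1)/n
Step 3: b = 37/100 * 7/8
Step 4: b = 259/800

259/800


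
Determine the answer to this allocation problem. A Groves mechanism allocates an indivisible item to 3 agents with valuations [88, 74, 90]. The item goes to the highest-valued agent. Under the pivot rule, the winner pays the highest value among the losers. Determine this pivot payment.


Step 1: The efficient winner is agent 2 with value 90
Step 2: Other agents' values: [88, 74]
Step 3: Pivot payment = max(others) = 88
Step 4: The winner pays 88

88


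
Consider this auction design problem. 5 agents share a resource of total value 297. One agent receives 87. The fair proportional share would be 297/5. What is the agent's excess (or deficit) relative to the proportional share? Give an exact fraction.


Step 1: Proportional share = 297/5
Step 2: Agent's actual allocation = 87
Step 3: Excess = 87 - 297/5 = 138/5

138/5


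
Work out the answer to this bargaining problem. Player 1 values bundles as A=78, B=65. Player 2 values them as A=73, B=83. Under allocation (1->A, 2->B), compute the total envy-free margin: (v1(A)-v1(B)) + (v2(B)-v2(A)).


Step 1: Player 1's margin = v1(A) - v1(B) = 78 - 65 = 13
Step 2: Player 2's margin = v2(B) - v2(A) = 83 - 73 = 10
Step 3: Total margin = 13 + 10 = 23

23


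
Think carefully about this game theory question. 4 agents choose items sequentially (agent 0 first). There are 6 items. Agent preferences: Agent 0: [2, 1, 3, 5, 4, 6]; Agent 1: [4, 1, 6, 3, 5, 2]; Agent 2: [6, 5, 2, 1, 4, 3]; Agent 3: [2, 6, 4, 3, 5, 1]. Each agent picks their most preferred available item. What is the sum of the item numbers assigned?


Step 1: Agent 0 picks item 2
Step 2: Agent 1 picks item 4
Step 3: Agent 2 picks item 6
Step 4: Agent 3 picks item 3
Step 5: Sum = 2 + 4 + 6 + 3 = 15

15


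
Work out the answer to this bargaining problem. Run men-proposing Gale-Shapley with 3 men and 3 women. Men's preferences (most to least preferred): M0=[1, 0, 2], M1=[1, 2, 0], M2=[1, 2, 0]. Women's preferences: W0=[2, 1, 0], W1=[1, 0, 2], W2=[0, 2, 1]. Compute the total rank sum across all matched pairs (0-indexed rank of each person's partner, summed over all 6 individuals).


Step 1: Run Gale-Shapley (men propose, women hold best offer):
  M0 proposes to W1; she accepts
  M1 proposes to W1; she switches from M0
  M2 proposes to W1; rejected
  M2 proposes to W2; she accepts
  M0 proposes to W0; she accepts
Step 2: Final matching: W0-M0, W1-M1, W2-M2
Step 3: 0-indexed ranks (man's rank of his match, then woman's): 1 + 2 + 0 + 0 + 1 + 1
Step 4: Total rank sum = 5

5


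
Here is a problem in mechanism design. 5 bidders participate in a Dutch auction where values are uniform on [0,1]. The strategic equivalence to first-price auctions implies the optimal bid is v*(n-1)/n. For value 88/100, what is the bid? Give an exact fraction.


Step 1: Dutch auctions are strategically equivalent to first-price auctions
Step 2: The equilibrium bid is b(v) = v*(n-1)/n
Step 3: b = 22/25 * 4/5
Step 4: b = 88/125

88/125


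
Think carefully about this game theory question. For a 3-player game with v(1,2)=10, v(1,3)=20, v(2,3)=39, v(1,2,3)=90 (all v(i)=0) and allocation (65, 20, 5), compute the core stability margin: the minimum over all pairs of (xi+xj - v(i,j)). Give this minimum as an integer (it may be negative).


Step 1: Slack for coalition (1,2): x1+x2 - v12 = 85 - 10 = 75
Step 2: Slack for coalition (1,3): x1+x3 - v13 = 70 - 20 = 50
Step 3: Slack for coalition (2,3): x2+x3 - v23 = 25 - 39 = -14
Step 4: Minimum slack = min(75, 50, -14) = -14, attained by (2,3); coalition (2,3) can block (slack < 0), so the allocation is not in the core

-14


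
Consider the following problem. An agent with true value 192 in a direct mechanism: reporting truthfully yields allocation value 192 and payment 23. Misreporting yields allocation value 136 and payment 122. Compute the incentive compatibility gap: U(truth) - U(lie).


Step 1: U(truth) = value - payment = 192 - 23 = 169
Step 2: U(lie) = allocation - payment = 136 - 122 = 14
Step 3: IC gap = 169 - 14 = 155

155


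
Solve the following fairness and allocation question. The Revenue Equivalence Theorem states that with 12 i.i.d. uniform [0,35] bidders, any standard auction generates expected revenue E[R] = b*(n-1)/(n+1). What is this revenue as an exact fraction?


Step 1: By Revenue Equivalence, expected revenue = b*(n-1)/(n+1)
Step 2: Substituting n = 12, b = 35
Step 3: Revenue = 35*(12-1)/(12+1) = 35*11/13
Step 4: Revenue = 385/13

385/13


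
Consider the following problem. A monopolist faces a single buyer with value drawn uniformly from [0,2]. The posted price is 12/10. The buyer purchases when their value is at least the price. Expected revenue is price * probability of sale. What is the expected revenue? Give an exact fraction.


Step 1: Posted price r = 6/5, value support [0,2]
Step 2: P(v >= r) = (2 - 6/5)/2 = 2/5
Step 3: Expected revenue = r * P(v >= r) = 6/5 * 2/5
Step 4: Revenue = 12/25

12/25


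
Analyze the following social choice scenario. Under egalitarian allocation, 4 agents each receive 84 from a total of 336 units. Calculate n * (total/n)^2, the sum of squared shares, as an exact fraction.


Step 1: Each agent's share = 336/4 = 84
Step 2: Square of each share = (84)^2 = 7056
Step 3: Sum of squares = 4 * 7056 = 28224

28224


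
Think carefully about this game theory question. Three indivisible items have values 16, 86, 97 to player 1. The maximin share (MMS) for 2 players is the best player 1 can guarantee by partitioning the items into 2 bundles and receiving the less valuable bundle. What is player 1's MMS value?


Step 1: Item values = 16, 86, 97
Step 2: Enumerate all 2-bundle partitions and take the smaller bundle:
  Partition 1: {16} vs {86,97} -> bundles 16, 183; min = 16
  Partition 2: {86} vs {16,97} -> bundles 86, 113; min = 86
  Partition 3: {97} vs {16,86} -> bundles 97, 102; min = 97
Step 3: MMS = max(16, 86, 97) = 97

97


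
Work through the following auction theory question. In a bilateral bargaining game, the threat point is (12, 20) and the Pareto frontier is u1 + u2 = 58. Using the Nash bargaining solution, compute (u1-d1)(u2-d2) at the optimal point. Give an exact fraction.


Step 1: The Nash solution splits surplus symmetrically above the disagreement point
Step 2: u1 = (total + d1 - d2)/2 = (58 + 12 - 20)/2 = 25
Step 3: u2 = (total - d1 + d2)/2 = (58 - 12 + 20)/2 = 33
Step 4: Nash product = (25 - 12) * (33 - 20)
Step 5: = 13 * 13 = 169

169


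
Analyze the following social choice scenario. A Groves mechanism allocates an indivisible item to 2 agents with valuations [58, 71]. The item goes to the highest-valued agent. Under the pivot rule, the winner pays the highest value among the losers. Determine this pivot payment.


Step 1: The efficient winner is agent 1 with value 71
Step 2: Other agents' values: [58]
Step 3: Pivot payment = max(others) = 58
Step 4: The winner pays 58

58


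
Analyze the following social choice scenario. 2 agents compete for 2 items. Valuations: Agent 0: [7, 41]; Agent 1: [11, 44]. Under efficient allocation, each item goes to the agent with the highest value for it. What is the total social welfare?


Step 1: For each item, find the maximum value among all agents.
Step 2: Item 0 -> Agent 1 (value 11)
Step 3: Item 1 -> Agent 1 (value 44)
Step 4: Total welfare = 11 + 44 = 55

55


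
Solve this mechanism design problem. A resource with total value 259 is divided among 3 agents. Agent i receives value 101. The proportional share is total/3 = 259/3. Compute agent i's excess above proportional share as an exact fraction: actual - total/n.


Step 1: Proportional share = 259/3
Step 2: Agent's actual allocation = 101
Step 3: Excess = 101 - 259/3 = 44/3

44/3


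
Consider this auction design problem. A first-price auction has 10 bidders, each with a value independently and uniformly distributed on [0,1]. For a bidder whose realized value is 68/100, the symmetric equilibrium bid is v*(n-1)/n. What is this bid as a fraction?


Step 1: The symmetric BNE bidding function is b(v) = v * (n-1) / n
Step 2: Substitute v = 17/25 and n = 10
Step 3: b = 17/25 * 9/10
Step 4: b = 153/250

153/250
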